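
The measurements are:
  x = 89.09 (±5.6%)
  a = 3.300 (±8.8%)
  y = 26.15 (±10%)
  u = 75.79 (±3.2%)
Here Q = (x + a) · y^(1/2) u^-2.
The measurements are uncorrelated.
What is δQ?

Let w = x + a = 92.39. δw = √(δx² + δa²) = √(24.9 + 0.0843) = 5.00, so δw/w = 0.0541.
Q is then a monomial in w, y, u:
δQ/Q = √((δw/w)² + (½·δy/y)² + (-2·δu/u)²) = √(0.00293 + 0.00250 + 0.00410) = 0.0976
Q = 0.08225, so δQ = 0.0976 × 0.08225 = 0.00803.

0.00803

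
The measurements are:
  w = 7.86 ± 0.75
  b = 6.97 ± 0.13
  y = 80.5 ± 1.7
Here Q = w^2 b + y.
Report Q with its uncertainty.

Let p = w^2·b = 431. δp/p = √((2·δw/w)² + (1·δb/b)²) = √(0.0364 + 0.000348) = 0.192, so δp = 82.6.
Q = p + y: δQ = √(δp² + δy²) = √(6820 + 2.89) = 82.6
Q = 511.

511 ± 82.6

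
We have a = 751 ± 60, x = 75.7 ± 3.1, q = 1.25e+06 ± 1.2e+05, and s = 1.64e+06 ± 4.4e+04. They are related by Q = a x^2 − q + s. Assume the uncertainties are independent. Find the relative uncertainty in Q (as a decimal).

0.108

Let p = a·x^2 = 4.3e+06. δp/p = √((1·δa/a)² + (2·δx/x)²) = √(0.00638 + 0.00671) = 0.114, so δp = 4.92e+05.
Q = p − q + s: δQ = √(δp² + δq² + δs²) = √(2.42e+11 + 1.44e+10 + 1.94e+09) = 5.09e+05
Q = 4.69e+06, so δQ/Q = 5.09e+05/4.69e+06 = 0.108.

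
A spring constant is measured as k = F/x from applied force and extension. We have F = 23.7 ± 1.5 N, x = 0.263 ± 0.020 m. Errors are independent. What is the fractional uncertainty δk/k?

0.0989

Products/powers → add relative errors in quadrature, weighted by exponent:
  (1·δF/F)² = (1×0.0633)² = 0.00401;  (-1·δx/x)² = (-1×0.0760)² = 0.00578
δk/k = √(0.00979) = 0.0989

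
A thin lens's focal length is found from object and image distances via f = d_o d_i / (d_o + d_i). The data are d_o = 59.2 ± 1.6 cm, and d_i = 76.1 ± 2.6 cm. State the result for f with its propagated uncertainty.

∂f/∂d_o = (d_i/(d_o+d_i))² = 0.316;  ∂f/∂d_i = (d_o/(d_o+d_i))² = 0.191
δf = √((∂f/∂d_o · δd_o)² + (∂f/∂d_i · δd_i)²) = √(0.256 + 0.248) = 0.710 cm
f = 33.3 cm.

33.3 ± 0.710 cm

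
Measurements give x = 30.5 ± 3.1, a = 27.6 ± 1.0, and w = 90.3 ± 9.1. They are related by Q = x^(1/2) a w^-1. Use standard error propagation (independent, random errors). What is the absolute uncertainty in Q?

Since Q is a product/quotient, work with relative uncertainties:
  (½·δx/x)² = (0.5×0.102)² = 0.00258;  (1·δa/a)² = (1×0.0362)² = 0.00131;  (-1·δw/w)² = (-1×0.101)² = 0.0102
δQ/Q = √(0.0141) = 0.119
Q = 1.69, so δQ = 0.119 × 1.69 = 0.200.

0.200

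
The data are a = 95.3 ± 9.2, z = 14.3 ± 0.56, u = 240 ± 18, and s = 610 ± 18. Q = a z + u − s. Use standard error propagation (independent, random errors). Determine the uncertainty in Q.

Let p = a·z = 1360. δp/p = √((1·δa/a)² + (1·δz/z)²) = √(0.00932 + 0.00153) = 0.104, so δp = 142.
Q = p + u − s: δQ = √(δp² + δu² + δs²) = √(20200 + 324 + 324) = 144

144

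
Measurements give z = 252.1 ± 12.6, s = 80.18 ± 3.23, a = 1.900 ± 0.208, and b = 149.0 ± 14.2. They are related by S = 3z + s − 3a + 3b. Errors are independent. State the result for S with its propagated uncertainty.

1278 ± 57.0

Absolute uncertainties add in quadrature for a linear combination:
  (3·δz)² = 1430;  (δs)² = 10.4;  (3·δa)² = 0.389;  (3·δb)² = 1810
δS = √(3250) = 57.0
S = 1278.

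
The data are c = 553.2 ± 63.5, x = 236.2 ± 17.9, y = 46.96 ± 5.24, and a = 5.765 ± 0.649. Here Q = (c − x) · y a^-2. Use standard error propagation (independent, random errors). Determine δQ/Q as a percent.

32.6%

Let u = c − x = 317.0. δu = √(δc² + δx²) = √(4030 + 320) = 66.0, so δu/u = 0.208.
Q is then a monomial in u, y, a:
δQ/Q = √((δu/u)² + (1·δy/y)² + (-2·δa/a)²) = √(0.0433 + 0.0125 + 0.0507) = 0.326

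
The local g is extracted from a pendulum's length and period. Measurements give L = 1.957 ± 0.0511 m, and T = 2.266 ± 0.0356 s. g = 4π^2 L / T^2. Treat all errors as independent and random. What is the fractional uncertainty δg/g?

0.0409

Each factor contributes (exponent × relative error)² to (δg/g)²:
  (1·δL/L)² = (1×0.0261)² = 0.000682;  (-2·δT/T)² = (-2×0.0157)² = 0.000987
δg/g = √(0.00167) = 0.0409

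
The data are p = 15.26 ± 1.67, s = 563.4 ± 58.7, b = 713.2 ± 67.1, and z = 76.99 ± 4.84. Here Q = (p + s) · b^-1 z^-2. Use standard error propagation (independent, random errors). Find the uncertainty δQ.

Let u = p + s = 578.7. δu = √(δp² + δs²) = √(2.79 + 3450) = 58.7, so δu/u = 0.101.
Q is then a monomial in u, b, z:
δQ/Q = √((δu/u)² + (-1·δb/b)² + (-2·δz/z)²) = √(0.0103 + 0.00885 + 0.0158) = 0.187
Q = 0.0001369, so δQ = 0.187 × 0.0001369 = 2.56e-05.

2.56e-05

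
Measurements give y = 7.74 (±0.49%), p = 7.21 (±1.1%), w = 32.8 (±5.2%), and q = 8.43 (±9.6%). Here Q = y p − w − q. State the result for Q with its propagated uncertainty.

14.6 ± 2.00

Let h = y·p = 55.8. δh/h = √((1·δy/y)² + (1·δp/p)²) = √(2.4e-05 + 0.000121) = 0.0120, so δh = 0.672.
Q = h − w − q: δQ = √(δh² + δw² + δq²) = √(0.452 + 2.91 + 0.655) = 2.00
Q = 14.6.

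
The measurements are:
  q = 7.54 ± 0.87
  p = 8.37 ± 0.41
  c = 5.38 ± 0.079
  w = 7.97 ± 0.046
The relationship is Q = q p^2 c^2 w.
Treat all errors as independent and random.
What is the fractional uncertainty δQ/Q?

0.154

Products/powers → add relative errors in quadrature, weighted by exponent:
  (1·δq/q)² = (1×0.115)² = 0.0133;  (2·δp/p)² = (2×0.0490)² = 0.00960;  (2·δc/c)² = (2×0.0147)² = 0.000862;  (1·δw/w)² = (1×0.00577)² = 3.33e-05
δQ/Q = √(0.0238) = 0.154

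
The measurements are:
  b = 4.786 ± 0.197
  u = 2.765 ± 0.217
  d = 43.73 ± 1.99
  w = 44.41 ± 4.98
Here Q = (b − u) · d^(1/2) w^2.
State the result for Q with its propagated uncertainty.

26360 ± 7070

Let h = b − u = 2.021. δh = √(δb² + δu²) = √(0.0388 + 0.0471) = 0.293, so δh/h = 0.145.
Q is then a monomial in h, d, w:
δQ/Q = √((δh/h)² + (½·δd/d)² + (2·δw/w)²) = √(0.0210 + 0.000518 + 0.0503) = 0.268
Q = 26360, so δQ = 0.268 × 26360 = 7070.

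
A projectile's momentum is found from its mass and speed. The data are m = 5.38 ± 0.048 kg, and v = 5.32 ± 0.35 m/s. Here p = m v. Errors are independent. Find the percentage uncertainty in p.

6.64%

Products/powers → add relative errors in quadrature, weighted by exponent:
  (1·δm/m)² = (1×0.00892)² = 7.96e-05;  (1·δv/v)² = (1×0.0658)² = 0.00433
δp/p = √(0.00441) = 0.0664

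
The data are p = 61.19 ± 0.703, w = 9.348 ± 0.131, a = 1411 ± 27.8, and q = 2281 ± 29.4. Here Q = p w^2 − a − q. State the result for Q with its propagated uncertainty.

Let h = p·w^2 = 5347. δh/h = √((1·δp/p)² + (2·δw/w)²) = √(0.000132 + 0.000786) = 0.0303, so δh = 162.
Q = h − a − q: δQ = √(δh² + δa² + δq²) = √(26200 + 773 + 864) = 167
Q = 1655.

1655 ± 167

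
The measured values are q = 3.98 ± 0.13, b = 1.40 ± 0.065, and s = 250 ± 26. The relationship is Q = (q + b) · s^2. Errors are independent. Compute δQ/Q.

0.210

Let u = q + b = 5.38. δu = √(δq² + δb²) = √(0.0169 + 0.00423) = 0.145, so δu/u = 0.0270.
Q is then a monomial in u, s:
δQ/Q = √((δu/u)² + (2·δs/s)²) = √(0.000730 + 0.0433) = 0.210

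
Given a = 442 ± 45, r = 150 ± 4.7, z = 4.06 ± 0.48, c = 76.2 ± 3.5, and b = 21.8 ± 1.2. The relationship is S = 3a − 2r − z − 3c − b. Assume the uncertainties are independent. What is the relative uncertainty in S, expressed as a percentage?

17.6%

Absolute uncertainties add in quadrature for a linear combination:
  (3·δa)² = 18200;  (2·δr)² = 88.4;  (δz)² = 0.230;  (3·δc)² = 110;  (δb)² = 1.44
δS = √(18400) = 136
S = 772, so δS/S = 136/772 = 0.176.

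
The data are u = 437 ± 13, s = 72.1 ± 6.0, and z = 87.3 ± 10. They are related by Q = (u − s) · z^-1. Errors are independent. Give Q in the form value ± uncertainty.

Let w = u − s = 365. δw = √(δu² + δs²) = √(169 + 36.0) = 14.3, so δw/w = 0.0392.
Q is then a monomial in w, z:
δQ/Q = √((δw/w)² + (-1·δz/z)²) = √(0.00154 + 0.0131) = 0.121
Q = 4.18, so δQ = 0.121 × 4.18 = 0.506.

4.18 ± 0.506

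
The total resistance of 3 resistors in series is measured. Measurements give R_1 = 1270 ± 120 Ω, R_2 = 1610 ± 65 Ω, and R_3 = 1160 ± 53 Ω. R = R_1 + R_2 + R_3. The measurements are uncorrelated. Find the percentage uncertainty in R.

3.62%

Absolute uncertainties add in quadrature for a linear combination:
  (δR_1)² = 14400;  (δR_2)² = 4220;  (δR_3)² = 2810
δR = √(21400) = 146 Ω
R = 4040 Ω, so δR/R = 146/4040 = 0.0362.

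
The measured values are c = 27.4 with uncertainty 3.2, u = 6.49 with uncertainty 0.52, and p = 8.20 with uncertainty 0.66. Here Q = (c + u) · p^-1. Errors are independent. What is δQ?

0.517

Let w = c + u = 33.9. δw = √(δc² + δu²) = √(10.2 + 0.270) = 3.24, so δw/w = 0.0957.
Q is then a monomial in w, p:
δQ/Q = √((δw/w)² + (-1·δp/p)²) = √(0.00915 + 0.00648) = 0.125
Q = 4.13, so δQ = 0.125 × 4.13 = 0.517.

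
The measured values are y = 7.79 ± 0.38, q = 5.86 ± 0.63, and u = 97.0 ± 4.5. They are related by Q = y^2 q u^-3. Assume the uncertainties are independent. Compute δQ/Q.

0.201

Each factor contributes (exponent × relative error)² to (δQ/Q)²:
  (2·δy/y)² = (2×0.0488)² = 0.00952;  (1·δq/q)² = (1×0.108)² = 0.0116;  (-3·δu/u)² = (-3×0.0464)² = 0.0194
δQ/Q = √(0.0404) = 0.201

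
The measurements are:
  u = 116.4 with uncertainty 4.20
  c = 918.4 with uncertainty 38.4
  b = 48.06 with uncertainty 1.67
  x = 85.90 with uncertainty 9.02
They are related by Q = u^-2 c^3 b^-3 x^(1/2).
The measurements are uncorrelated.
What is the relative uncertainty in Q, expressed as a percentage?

18.6%

Since Q is a product/quotient, work with relative uncertainties:
  (-2·δu/u)² = (-2×0.0361)² = 0.00521;  (3·δc/c)² = (3×0.0418)² = 0.0157;  (-3·δb/b)² = (-3×0.0347)² = 0.0109;  (½·δx/x)² = (0.5×0.105)² = 0.00276
δQ/Q = √(0.0346) = 0.186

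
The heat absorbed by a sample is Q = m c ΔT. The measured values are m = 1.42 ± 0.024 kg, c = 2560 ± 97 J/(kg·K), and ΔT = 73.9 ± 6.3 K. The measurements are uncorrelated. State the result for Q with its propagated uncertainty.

(2.69 ± 0.255) × 10^5 J

Relative error in a monomial: (δQ/Q)² = Σ (nᵢ · δxᵢ/xᵢ)².
  (1·δm/m)² = (1×0.0169)² = 0.000286;  (1·δc/c)² = (1×0.0379)² = 0.00144;  (1·δΔT/ΔT)² = (1×0.0853)² = 0.00727
δQ/Q = √(0.00899) = 0.0948
Q = 2.69e+05 J, so δQ = 0.0948 × 2.69e+05 = 25500 J.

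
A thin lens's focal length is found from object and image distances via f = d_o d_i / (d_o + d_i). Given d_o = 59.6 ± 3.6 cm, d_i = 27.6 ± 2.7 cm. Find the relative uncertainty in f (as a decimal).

∂f/∂d_o = (d_i/(d_o+d_i))² = 0.100;  ∂f/∂d_i = (d_o/(d_o+d_i))² = 0.467
δf = √((∂f/∂d_o · δd_o)² + (∂f/∂d_i · δd_i)²) = √(0.130 + 1.59) = 1.31 cm
f = 18.9 cm, so δf/f = 1.31/18.9 = 0.0695.

0.0695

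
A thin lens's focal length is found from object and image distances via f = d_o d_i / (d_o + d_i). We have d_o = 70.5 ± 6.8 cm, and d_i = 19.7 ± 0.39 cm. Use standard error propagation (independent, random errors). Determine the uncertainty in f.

0.402 cm

∂f/∂d_o = (d_i/(d_o+d_i))² = 0.0477;  ∂f/∂d_i = (d_o/(d_o+d_i))² = 0.611
δf = √((∂f/∂d_o · δd_o)² + (∂f/∂d_i · δd_i)²) = √(0.105 + 0.0568) = 0.402 cm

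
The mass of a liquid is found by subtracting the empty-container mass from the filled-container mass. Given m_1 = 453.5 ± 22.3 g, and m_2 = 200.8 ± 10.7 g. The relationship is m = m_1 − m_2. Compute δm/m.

m is a linear combination, so absolute uncertainties add in quadrature:
  (δm_1)² = 497;  (δm_2)² = 114
δm = √(612) = 24.7 g
m = 252.7 g, so δm/m = 24.7/252.7 = 0.0979.

0.0979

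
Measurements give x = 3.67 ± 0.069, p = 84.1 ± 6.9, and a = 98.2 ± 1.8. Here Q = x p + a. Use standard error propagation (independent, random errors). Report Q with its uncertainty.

407 ± 26.0

Let w = x·p = 309. δw/w = √((1·δx/x)² + (1·δp/p)²) = √(0.000353 + 0.00673) = 0.0842, so δw = 26.0.
Q = w + a: δQ = √(δw² + δa²) = √(675 + 3.24) = 26.0
Q = 407.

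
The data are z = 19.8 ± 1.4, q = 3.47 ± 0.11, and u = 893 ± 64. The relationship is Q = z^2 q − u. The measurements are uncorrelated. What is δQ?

207

Let p = z^2·q = 1360. δp/p = √((2·δz/z)² + (1·δq/q)²) = √(0.0200 + 0.00100) = 0.145, so δp = 197.
Q = p − u: δQ = √(δp² + δu²) = √(38900 + 4100) = 207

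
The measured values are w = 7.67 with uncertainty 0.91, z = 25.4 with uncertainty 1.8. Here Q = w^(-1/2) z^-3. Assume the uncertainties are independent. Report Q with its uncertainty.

(2.20 ± 0.486) × 10^-5

Relative error in a monomial: (δQ/Q)² = Σ (nᵢ · δxᵢ/xᵢ)².
  (−½·δw/w)² = (-0.5×0.119)² = 0.00352;  (-3·δz/z)² = (-3×0.0709)² = 0.0452
δQ/Q = √(0.0487) = 0.221
Q = 2.2e-05, so δQ = 0.221 × 2.2e-05 = 4.86e-06.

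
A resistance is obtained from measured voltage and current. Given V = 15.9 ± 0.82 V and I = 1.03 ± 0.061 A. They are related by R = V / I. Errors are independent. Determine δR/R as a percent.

7.85%

Since R is a product/quotient, work with relative uncertainties:
  (1·δV/V)² = (1×0.0516)² = 0.00266;  (-1·δI/I)² = (-1×0.0592)² = 0.00351
δR/R = √(0.00617) = 0.0785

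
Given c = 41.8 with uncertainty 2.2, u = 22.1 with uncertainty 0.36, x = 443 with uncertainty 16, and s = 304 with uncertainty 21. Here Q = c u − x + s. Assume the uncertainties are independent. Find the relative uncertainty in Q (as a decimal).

Let p = c·u = 924. δp/p = √((1·δc/c)² + (1·δu/u)²) = √(0.00277 + 0.000265) = 0.0551, so δp = 50.9.
Q = p − x + s: δQ = √(δp² + δx² + δs²) = √(2590 + 256 + 441) = 57.3
Q = 785, so δQ/Q = 57.3/785 = 0.0731.

0.0731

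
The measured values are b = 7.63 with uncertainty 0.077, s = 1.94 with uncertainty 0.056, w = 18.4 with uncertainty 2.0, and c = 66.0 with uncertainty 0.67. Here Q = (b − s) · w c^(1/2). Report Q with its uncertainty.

851 ± 93.6

Let u = b − s = 5.69. δu = √(δb² + δs²) = √(0.00593 + 0.00314) = 0.0952, so δu/u = 0.0167.
Q is then a monomial in u, w, c:
δQ/Q = √((δu/u)² + (1·δw/w)² + (½·δc/c)²) = √(0.000280 + 0.0118 + 2.58e-05) = 0.110
Q = 851, so δQ = 0.110 × 851 = 93.6.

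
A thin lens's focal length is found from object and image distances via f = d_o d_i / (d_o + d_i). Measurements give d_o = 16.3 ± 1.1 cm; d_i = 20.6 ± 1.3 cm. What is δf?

0.426 cm

∂f/∂d_o = (d_i/(d_o+d_i))² = 0.312;  ∂f/∂d_i = (d_o/(d_o+d_i))² = 0.195
δf = √((∂f/∂d_o · δd_o)² + (∂f/∂d_i · δd_i)²) = √(0.118 + 0.0643) = 0.426 cm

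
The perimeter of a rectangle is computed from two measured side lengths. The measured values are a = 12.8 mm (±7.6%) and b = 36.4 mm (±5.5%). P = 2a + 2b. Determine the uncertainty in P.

P is a linear combination, so absolute uncertainties add in quadrature:
  (2·δa)² = 3.79;  (2·δb)² = 16.0
δP = √(19.8) = 4.45 mm

4.45 mm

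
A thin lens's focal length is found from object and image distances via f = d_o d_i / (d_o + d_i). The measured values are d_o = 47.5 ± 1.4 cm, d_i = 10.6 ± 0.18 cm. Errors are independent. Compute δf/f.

∂f/∂d_o = (d_i/(d_o+d_i))² = 0.0333;  ∂f/∂d_i = (d_o/(d_o+d_i))² = 0.668
δf = √((∂f/∂d_o · δd_o)² + (∂f/∂d_i · δd_i)²) = √(0.00217 + 0.0145) = 0.129 cm
f = 8.67 cm, so δf/f = 0.129/8.67 = 0.0149.

0.0149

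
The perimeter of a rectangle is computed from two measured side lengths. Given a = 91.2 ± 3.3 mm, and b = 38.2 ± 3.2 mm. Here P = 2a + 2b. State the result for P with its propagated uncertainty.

Sums and differences: (δP)² = Σ (cᵢ δxᵢ)².
  (2·δa)² = 43.6;  (2·δb)² = 41.0
δP = √(84.5) = 9.19 mm
P = 259 mm.

259 ± 9.19 mm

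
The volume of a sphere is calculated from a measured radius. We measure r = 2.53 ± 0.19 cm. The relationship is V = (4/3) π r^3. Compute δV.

15.3 cm^3

V ∝ r^3, so δV/V = |3| · δr/r = 3 × 0.0751 = 0.225.
V = 67.8 cm^3, so δV = 0.225 × 67.8 = 15.3 cm^3.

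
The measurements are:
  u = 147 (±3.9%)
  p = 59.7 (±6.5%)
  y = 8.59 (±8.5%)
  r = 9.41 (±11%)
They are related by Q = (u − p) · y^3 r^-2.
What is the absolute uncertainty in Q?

Let w = u − p = 87.3. δw = √(δu² + δp²) = √(32.9 + 15.1) = 6.92, so δw/w = 0.0793.
Q is then a monomial in w, y, r:
δQ/Q = √((δw/w)² + (3·δy/y)² + (-2·δr/r)²) = √(0.00629 + 0.0650 + 0.0484) = 0.346
Q = 625, so δQ = 0.346 × 625 = 216.

216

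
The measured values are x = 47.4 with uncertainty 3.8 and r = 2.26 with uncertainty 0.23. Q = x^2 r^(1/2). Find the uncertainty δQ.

568

For a monomial Q ∝ x^2, r^(1/2), fractional errors add in quadrature:
  (2·δx/x)² = (2×0.0802)² = 0.0257;  (½·δr/r)² = (0.5×0.102)² = 0.00259
δQ/Q = √(0.0283) = 0.168
Q = 3380, so δQ = 0.168 × 3380 = 568.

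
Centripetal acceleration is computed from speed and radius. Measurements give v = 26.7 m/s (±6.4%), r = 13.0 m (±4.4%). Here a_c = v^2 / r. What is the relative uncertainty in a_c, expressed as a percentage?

13.5%

Each factor contributes (exponent × relative error)² to (δa_c/a_c)²:
  (2·δv/v)² = (2×0.0640)² = 0.0164;  (-1·δr/r)² = (-1×0.0440)² = 0.00194
δa_c/a_c = √(0.0183) = 0.135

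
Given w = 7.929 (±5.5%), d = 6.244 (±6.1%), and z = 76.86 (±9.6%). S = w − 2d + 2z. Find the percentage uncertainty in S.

9.91%

Absolute uncertainties add in quadrature for a linear combination:
  (δw)² = 0.190;  (2·δd)² = 0.580;  (2·δz)² = 218
δS = √(219) = 14.8
S = 149.2, so δS/S = 14.8/149.2 = 0.0991.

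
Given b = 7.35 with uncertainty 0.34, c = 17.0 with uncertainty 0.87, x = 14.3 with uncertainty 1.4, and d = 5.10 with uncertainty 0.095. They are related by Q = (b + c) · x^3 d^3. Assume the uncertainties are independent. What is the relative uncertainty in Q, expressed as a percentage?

Let u = b + c = 24.4. δu = √(δb² + δc²) = √(0.116 + 0.757) = 0.934, so δu/u = 0.0384.
Q is then a monomial in u, x, d:
δQ/Q = √((δu/u)² + (3·δx/x)² + (3·δd/d)²) = √(0.00147 + 0.0863 + 0.00312) = 0.301

30.1%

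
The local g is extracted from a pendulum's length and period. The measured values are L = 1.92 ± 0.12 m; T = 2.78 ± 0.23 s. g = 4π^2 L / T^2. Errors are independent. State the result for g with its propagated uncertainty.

9.81 ± 1.73 m/s^2

Since g is a product/quotient, work with relative uncertainties:
  (1·δL/L)² = (1×0.0625)² = 0.00391;  (-2·δT/T)² = (-2×0.0827)² = 0.0274
δg/g = √(0.0313) = 0.177
g = 9.81 m/s^2, so δg = 0.177 × 9.81 = 1.73 m/s^2.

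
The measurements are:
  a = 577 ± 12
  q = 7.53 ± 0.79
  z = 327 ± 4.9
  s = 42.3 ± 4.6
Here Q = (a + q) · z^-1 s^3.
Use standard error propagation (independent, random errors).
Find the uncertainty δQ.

44300

Let u = a + q = 585. δu = √(δa² + δq²) = √(144 + 0.624) = 12.0, so δu/u = 0.0206.
Q is then a monomial in u, z, s:
δQ/Q = √((δu/u)² + (-1·δz/z)² + (3·δs/s)²) = √(0.000423 + 0.000225 + 0.106) = 0.327
Q = 1.35e+05, so δQ = 0.327 × 1.35e+05 = 44300.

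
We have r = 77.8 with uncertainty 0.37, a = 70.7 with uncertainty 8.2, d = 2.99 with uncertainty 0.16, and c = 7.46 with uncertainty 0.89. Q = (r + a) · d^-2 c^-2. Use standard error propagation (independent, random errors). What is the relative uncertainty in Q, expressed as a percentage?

Let u = r + a = 148. δu = √(δr² + δa²) = √(0.137 + 67.2) = 8.21, so δu/u = 0.0553.
Q is then a monomial in u, d, c:
δQ/Q = √((δu/u)² + (-2·δd/d)² + (-2·δc/c)²) = √(0.00306 + 0.0115 + 0.0569) = 0.267

26.7%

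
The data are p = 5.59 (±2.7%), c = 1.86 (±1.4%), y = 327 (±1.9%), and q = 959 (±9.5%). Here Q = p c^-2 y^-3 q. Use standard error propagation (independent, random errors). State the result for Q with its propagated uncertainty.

(4.43 ± 0.520) × 10^-5

Each factor contributes (exponent × relative error)² to (δQ/Q)²:
  (1·δp/p)² = (1×0.0270)² = 0.000729;  (-2·δc/c)² = (-2×0.0140)² = 0.000784;  (-3·δy/y)² = (-3×0.0190)² = 0.00325;  (1·δq/q)² = (1×0.0950)² = 0.00903
δQ/Q = √(0.0138) = 0.117
Q = 4.43e-05, so δQ = 0.117 × 4.43e-05 = 5.2e-06.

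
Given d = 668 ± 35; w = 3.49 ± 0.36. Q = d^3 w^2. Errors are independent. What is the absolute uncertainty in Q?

Since Q is a product/quotient, work with relative uncertainties:
  (3·δd/d)² = (3×0.0524)² = 0.0247;  (2·δw/w)² = (2×0.103)² = 0.0426
δQ/Q = √(0.0673) = 0.259
Q = 3.63e+09, so δQ = 0.259 × 3.63e+09 = 9.42e+08.

9.42e+08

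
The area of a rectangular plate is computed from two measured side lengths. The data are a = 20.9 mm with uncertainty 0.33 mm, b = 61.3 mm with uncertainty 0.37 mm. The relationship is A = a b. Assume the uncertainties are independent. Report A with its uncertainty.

1280 ± 21.7 mm^2

Since A is a product/quotient, work with relative uncertainties:
  (1·δa/a)² = (1×0.0158)² = 0.000249;  (1·δb/b)² = (1×0.00604)² = 3.64e-05
δA/A = √(0.000286) = 0.0169
A = 1280 mm^2, so δA = 0.0169 × 1280 = 21.7 mm^2.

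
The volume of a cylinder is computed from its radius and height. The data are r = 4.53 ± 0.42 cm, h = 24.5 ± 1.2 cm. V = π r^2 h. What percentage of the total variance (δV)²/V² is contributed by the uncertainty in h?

6.52%

(δV/V)² = (2·δr/r)² + (1·δh/h)²
  r term: (2×0.0927)² = 0.0344
  h term: (1×0.0490)² = 0.00240
Total = 0.0368. Share from h = 0.00240/0.0368 = 0.0652.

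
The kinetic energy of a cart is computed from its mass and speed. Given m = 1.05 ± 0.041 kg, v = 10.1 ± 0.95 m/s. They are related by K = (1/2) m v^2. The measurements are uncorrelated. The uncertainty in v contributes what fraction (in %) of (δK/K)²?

95.9%

(δK/K)² = (1·δm/m)² + (2·δv/v)²
  m term: (1×0.0390)² = 0.00152
  v term: (2×0.0941)² = 0.0354
Total = 0.0369. Share from v = 0.0354/0.0369 = 0.959.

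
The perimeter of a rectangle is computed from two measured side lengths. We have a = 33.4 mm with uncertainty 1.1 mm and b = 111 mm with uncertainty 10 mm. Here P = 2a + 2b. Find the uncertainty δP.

20.1 mm

Sums and differences: (δP)² = Σ (cᵢ δxᵢ)².
  (2·δa)² = 4.84;  (2·δb)² = 400
δP = √(405) = 20.1 mm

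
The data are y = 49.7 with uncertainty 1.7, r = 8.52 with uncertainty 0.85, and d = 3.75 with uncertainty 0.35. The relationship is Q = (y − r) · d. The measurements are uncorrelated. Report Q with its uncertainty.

154 ± 16.1

Let u = y − r = 41.2. δu = √(δy² + δr²) = √(2.89 + 0.722) = 1.90, so δu/u = 0.0462.
Q is then a monomial in u, d:
δQ/Q = √((δu/u)² + (1·δd/d)²) = √(0.00213 + 0.00871) = 0.104
Q = 154, so δQ = 0.104 × 154 = 16.1.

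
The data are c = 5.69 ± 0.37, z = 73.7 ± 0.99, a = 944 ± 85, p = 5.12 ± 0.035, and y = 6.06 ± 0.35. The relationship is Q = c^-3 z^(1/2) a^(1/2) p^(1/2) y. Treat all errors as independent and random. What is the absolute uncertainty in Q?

4.09

Relative error in a monomial: (δQ/Q)² = Σ (nᵢ · δxᵢ/xᵢ)².
  (-3·δc/c)² = (-3×0.0650)² = 0.0381;  (½·δz/z)² = (0.5×0.0134)² = 4.51e-05;  (½·δa/a)² = (0.5×0.0900)² = 0.00203;  (½·δp/p)² = (0.5×0.00684)² = 1.17e-05;  (1·δy/y)² = (1×0.0578)² = 0.00334
δQ/Q = √(0.0435) = 0.209
Q = 19.6, so δQ = 0.209 × 19.6 = 4.09.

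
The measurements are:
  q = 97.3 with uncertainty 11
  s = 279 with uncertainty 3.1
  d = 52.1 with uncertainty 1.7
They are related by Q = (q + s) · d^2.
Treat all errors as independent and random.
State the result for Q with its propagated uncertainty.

Let u = q + s = 376. δu = √(δq² + δs²) = √(121 + 9.61) = 11.4, so δu/u = 0.0304.
Q is then a monomial in u, d:
δQ/Q = √((δu/u)² + (2·δd/d)²) = √(0.000922 + 0.00426) = 0.0720
Q = 1.02e+06, so δQ = 0.0720 × 1.02e+06 = 73500.

(1.02 ± 0.0735) × 10^6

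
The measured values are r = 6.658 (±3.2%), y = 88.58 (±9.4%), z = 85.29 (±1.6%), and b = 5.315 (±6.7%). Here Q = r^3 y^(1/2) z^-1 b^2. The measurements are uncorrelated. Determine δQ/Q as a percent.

For a monomial Q ∝ r^3, y^(1/2), z^-1, b^2, fractional errors add in quadrature:
  (3·δr/r)² = (3×0.0320)² = 0.00922;  (½·δy/y)² = (0.5×0.0940)² = 0.00221;  (-1·δz/z)² = (-1×0.0160)² = 0.000256;  (2·δb/b)² = (2×0.0670)² = 0.0180
δQ/Q = √(0.0296) = 0.172

17.2%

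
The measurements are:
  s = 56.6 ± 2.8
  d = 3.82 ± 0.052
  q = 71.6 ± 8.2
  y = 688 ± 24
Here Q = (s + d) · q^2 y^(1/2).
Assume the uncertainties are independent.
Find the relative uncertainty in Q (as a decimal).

Let u = s + d = 60.4. δu = √(δs² + δd²) = √(7.84 + 0.00270) = 2.80, so δu/u = 0.0464.
Q is then a monomial in u, q, y:
δQ/Q = √((δu/u)² + (2·δq/q)² + (½·δy/y)²) = √(0.00215 + 0.0525 + 0.000304) = 0.234

0.234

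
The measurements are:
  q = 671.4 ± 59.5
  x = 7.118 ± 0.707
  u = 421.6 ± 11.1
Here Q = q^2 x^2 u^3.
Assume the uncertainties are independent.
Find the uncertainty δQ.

Q is a product of powers, so relative uncertainties combine in quadrature:
  (2·δq/q)² = (2×0.0886)² = 0.0314;  (2·δx/x)² = (2×0.0993)² = 0.0395;  (3·δu/u)² = (3×0.0263)² = 0.00624
δQ/Q = √(0.0771) = 0.278
Q = 1.712e+15, so δQ = 0.278 × 1.712e+15 = 4.75e+14.

4.75e+14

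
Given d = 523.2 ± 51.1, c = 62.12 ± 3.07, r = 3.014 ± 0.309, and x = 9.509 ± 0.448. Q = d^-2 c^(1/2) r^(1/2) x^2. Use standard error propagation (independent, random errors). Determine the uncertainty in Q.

0.00101

Products/powers → add relative errors in quadrature, weighted by exponent:
  (-2·δd/d)² = (-2×0.0977)² = 0.0382;  (½·δc/c)² = (0.5×0.0494)² = 0.000611;  (½·δr/r)² = (0.5×0.103)² = 0.00263;  (2·δx/x)² = (2×0.0471)² = 0.00888
δQ/Q = √(0.0503) = 0.224
Q = 0.004520, so δQ = 0.224 × 0.004520 = 0.00101.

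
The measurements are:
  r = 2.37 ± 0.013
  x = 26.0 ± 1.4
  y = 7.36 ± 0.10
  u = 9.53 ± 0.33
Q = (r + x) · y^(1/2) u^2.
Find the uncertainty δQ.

596

Let w = r + x = 28.4. δw = √(δr² + δx²) = √(0.000169 + 1.96) = 1.40, so δw/w = 0.0494.
Q is then a monomial in w, y, u:
δQ/Q = √((δw/w)² + (½·δy/y)² + (2·δu/u)²) = √(0.00244 + 4.62e-05 + 0.00480) = 0.0853
Q = 6990, so δQ = 0.0853 × 6990 = 596.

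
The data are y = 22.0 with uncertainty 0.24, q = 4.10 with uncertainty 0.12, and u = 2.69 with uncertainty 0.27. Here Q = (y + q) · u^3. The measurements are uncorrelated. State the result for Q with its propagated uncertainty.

Let w = y + q = 26.1. δw = √(δy² + δq²) = √(0.0576 + 0.0144) = 0.268, so δw/w = 0.0103.
Q is then a monomial in w, u:
δQ/Q = √((δw/w)² + (3·δu/u)²) = √(0.000106 + 0.0907) = 0.301
Q = 508, so δQ = 0.301 × 508 = 153.

508 ± 153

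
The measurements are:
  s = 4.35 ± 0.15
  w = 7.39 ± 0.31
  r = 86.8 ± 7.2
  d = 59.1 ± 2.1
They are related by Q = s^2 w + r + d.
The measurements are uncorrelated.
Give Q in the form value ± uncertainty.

Let p = s^2·w = 140. δp/p = √((2·δs/s)² + (1·δw/w)²) = √(0.00476 + 0.00176) = 0.0807, so δp = 11.3.
Q = p + r + d: δQ = √(δp² + δr² + δd²) = √(127 + 51.8 + 4.41) = 13.6
Q = 286.

286 ± 13.6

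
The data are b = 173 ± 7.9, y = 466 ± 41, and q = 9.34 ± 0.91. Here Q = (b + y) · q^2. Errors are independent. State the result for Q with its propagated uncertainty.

55700 ± 11500

Let u = b + y = 639. δu = √(δb² + δy²) = √(62.4 + 1680) = 41.8, so δu/u = 0.0653.
Q is then a monomial in u, q:
δQ/Q = √((δu/u)² + (2·δq/q)²) = √(0.00427 + 0.0380) = 0.206
Q = 55700, so δQ = 0.206 × 55700 = 11500.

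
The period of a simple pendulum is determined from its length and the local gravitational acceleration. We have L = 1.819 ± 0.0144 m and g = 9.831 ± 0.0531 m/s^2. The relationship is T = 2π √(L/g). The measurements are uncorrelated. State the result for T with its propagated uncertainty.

Products/powers → add relative errors in quadrature, weighted by exponent:
  (½·δL/L)² = (0.5×0.00792)² = 1.57e-05;  (−½·δg/g)² = (-0.5×0.00540)² = 7.29e-06
δT/T = √(2.3e-05) = 0.00479
T = 2.703 s, so δT = 0.00479 × 2.703 = 0.0130 s.

2.703 ± 0.0130 s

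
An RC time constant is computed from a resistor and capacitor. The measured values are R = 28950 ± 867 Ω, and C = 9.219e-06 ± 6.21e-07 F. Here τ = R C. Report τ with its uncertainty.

For a monomial τ ∝ R, C, fractional errors add in quadrature:
  (1·δR/R)² = (1×0.0299)² = 0.000897;  (1·δC/C)² = (1×0.0674)² = 0.00454
δτ/τ = √(0.00543) = 0.0737
τ = 0.2669 s, so δτ = 0.0737 × 0.2669 = 0.0197 s.

0.2669 ± 0.0197 s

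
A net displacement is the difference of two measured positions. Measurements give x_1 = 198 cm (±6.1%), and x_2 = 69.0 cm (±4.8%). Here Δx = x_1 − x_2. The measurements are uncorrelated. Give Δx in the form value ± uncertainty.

129 ± 12.5 cm

Absolute uncertainties add in quadrature for a linear combination:
  (δx_1)² = 146;  (δx_2)² = 11.0
δΔx = √(157) = 12.5 cm
Δx = 129 cm.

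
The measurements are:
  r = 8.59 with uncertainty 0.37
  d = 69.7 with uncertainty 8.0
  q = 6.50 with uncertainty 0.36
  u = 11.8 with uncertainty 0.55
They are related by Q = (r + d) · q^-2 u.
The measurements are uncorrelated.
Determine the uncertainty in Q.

3.45

Let w = r + d = 78.3. δw = √(δr² + δd²) = √(0.137 + 64.0) = 8.01, so δw/w = 0.102.
Q is then a monomial in w, q, u:
δQ/Q = √((δw/w)² + (-2·δq/q)² + (1·δu/u)²) = √(0.0105 + 0.0123 + 0.00217) = 0.158
Q = 21.9, so δQ = 0.158 × 21.9 = 3.45.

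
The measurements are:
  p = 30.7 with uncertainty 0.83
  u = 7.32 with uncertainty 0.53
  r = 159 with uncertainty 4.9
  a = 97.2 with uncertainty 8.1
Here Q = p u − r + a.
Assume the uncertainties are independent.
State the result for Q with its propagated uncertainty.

Let w = p·u = 225. δw/w = √((1·δp/p)² + (1·δu/u)²) = √(0.000731 + 0.00524) = 0.0773, so δw = 17.4.
Q = w − r + a: δQ = √(δw² + δr² + δa²) = √(302 + 24.0 + 65.6) = 19.8
Q = 163.

163 ± 19.8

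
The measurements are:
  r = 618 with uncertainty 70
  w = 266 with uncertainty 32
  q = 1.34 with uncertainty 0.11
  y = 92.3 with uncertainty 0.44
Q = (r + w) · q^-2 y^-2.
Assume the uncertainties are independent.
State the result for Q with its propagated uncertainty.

Let u = r + w = 884. δu = √(δr² + δw²) = √(4900 + 1020) = 77.0, so δu/u = 0.0871.
Q is then a monomial in u, q, y:
δQ/Q = √((δu/u)² + (-2·δq/q)² + (-2·δy/y)²) = √(0.00758 + 0.0270 + 9.09e-05) = 0.186
Q = 0.0578, so δQ = 0.186 × 0.0578 = 0.0108.

0.0578 ± 0.0108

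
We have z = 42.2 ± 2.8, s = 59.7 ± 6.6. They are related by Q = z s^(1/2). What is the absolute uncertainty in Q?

Each factor contributes (exponent × relative error)² to (δQ/Q)²:
  (1·δz/z)² = (1×0.0664)² = 0.00440;  (½·δs/s)² = (0.5×0.111)² = 0.00306
δQ/Q = √(0.00746) = 0.0864
Q = 326, so δQ = 0.0864 × 326 = 28.2.

28.2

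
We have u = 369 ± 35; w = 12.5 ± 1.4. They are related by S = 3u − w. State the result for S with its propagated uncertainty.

1090 ± 105

Sums and differences: (δS)² = Σ (cᵢ δxᵢ)².
  (3·δu)² = 11000;  (δw)² = 1.96
δS = √(11000) = 105
S = 1090.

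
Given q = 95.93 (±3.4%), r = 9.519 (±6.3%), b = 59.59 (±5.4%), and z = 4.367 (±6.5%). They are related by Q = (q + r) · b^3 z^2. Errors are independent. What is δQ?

Let u = q + r = 105.4. δu = √(δq² + δr²) = √(10.6 + 0.360) = 3.32, so δu/u = 0.0314.
Q is then a monomial in u, b, z:
δQ/Q = √((δu/u)² + (3·δb/b)² + (2·δz/z)²) = √(0.000989 + 0.0262 + 0.0169) = 0.210
Q = 4.255e+08, so δQ = 0.210 × 4.255e+08 = 8.94e+07.

8.94e+07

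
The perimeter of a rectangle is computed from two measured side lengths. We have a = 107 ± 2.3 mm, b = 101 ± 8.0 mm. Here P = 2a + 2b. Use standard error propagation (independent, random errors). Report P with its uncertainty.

Sums and differences: (δP)² = Σ (cᵢ δxᵢ)².
  (2·δa)² = 21.2;  (2·δb)² = 256
δP = √(277) = 16.6 mm
P = 416 mm.

416 ± 16.6 mm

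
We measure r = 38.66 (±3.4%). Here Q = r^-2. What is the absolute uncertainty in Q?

For a monomial Q ∝ r^-2, fractional errors add in quadrature:
  (-2·δr/r)² = (-2×0.0340)² = 0.00462
δQ/Q = √(0.00462) = 0.0680
Q = 0.0006691, so δQ = 0.0680 × 0.0006691 = 4.55e-05.

4.55e-05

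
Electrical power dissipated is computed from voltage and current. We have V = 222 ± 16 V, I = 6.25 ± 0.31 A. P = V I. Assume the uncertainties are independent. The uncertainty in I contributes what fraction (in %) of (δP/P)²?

32.1%

(δP/P)² = (1·δV/V)² + (1·δI/I)²
  V term: (1×0.0721)² = 0.00519
  I term: (1×0.0496)² = 0.00246
Total = 0.00765. Share from I = 0.00246/0.00765 = 0.321.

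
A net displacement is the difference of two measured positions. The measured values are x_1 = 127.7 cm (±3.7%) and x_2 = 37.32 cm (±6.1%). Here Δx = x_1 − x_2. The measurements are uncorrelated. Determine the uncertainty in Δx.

Each term contributes (cᵢ δxᵢ)² to (δΔx)²:
  (δx_1)² = 22.3;  (δx_2)² = 5.18
δΔx = √(27.5) = 5.24 cm

5.24 cm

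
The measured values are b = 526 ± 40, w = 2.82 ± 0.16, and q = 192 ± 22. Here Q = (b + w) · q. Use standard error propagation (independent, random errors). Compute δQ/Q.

0.137

Let u = b + w = 529. δu = √(δb² + δw²) = √(1600 + 0.0256) = 40.0, so δu/u = 0.0756.
Q is then a monomial in u, q:
δQ/Q = √((δu/u)² + (1·δq/q)²) = √(0.00572 + 0.0131) = 0.137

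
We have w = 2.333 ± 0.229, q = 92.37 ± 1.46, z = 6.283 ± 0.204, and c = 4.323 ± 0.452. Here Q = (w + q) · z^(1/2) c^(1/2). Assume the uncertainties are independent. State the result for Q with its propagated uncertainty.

Let u = w + q = 94.70. δu = √(δw² + δq²) = √(0.0524 + 2.13) = 1.48, so δu/u = 0.0156.
Q is then a monomial in u, z, c:
δQ/Q = √((δu/u)² + (½·δz/z)² + (½·δc/c)²) = √(0.000244 + 0.000264 + 0.00273) = 0.0569
Q = 493.6, so δQ = 0.0569 × 493.6 = 28.1.

493.6 ± 28.1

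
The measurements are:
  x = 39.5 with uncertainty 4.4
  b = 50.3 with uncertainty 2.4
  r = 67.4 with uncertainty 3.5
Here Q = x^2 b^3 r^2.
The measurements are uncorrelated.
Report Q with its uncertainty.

(9.02 ± 2.57) × 10^11

Since Q is a product/quotient, work with relative uncertainties:
  (2·δx/x)² = (2×0.111)² = 0.0496;  (3·δb/b)² = (3×0.0477)² = 0.0205;  (2·δr/r)² = (2×0.0519)² = 0.0108
δQ/Q = √(0.0809) = 0.284
Q = 9.02e+11, so δQ = 0.284 × 9.02e+11 = 2.57e+11.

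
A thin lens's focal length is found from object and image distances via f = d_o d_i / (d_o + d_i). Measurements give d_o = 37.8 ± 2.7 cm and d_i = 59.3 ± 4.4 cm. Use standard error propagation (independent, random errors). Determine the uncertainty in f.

∂f/∂d_o = (d_i/(d_o+d_i))² = 0.373;  ∂f/∂d_i = (d_o/(d_o+d_i))² = 0.152
δf = √((∂f/∂d_o · δd_o)² + (∂f/∂d_i · δd_i)²) = √(1.01 + 0.445) = 1.21 cm

1.21 cm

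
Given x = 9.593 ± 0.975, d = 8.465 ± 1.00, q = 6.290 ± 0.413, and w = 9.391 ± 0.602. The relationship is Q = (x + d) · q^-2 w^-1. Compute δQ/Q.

0.165

Let u = x + d = 18.06. δu = √(δx² + δd²) = √(0.951 + 1.00) = 1.40, so δu/u = 0.0773.
Q is then a monomial in u, q, w:
δQ/Q = √((δu/u)² + (-2·δq/q)² + (-1·δw/w)²) = √(0.00598 + 0.0172 + 0.00411) = 0.165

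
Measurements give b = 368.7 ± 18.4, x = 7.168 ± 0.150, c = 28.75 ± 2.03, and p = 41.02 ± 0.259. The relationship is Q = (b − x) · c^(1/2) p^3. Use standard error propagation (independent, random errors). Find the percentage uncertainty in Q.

6.48%

Let u = b − x = 361.5. δu = √(δb² + δx²) = √(339 + 0.0225) = 18.4, so δu/u = 0.0509.
Q is then a monomial in u, c, p:
δQ/Q = √((δu/u)² + (½·δc/c)² + (3·δp/p)²) = √(0.00259 + 0.00125 + 0.000359) = 0.0648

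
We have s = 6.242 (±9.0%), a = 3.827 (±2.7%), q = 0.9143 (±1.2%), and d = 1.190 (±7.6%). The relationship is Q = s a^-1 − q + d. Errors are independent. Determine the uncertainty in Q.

Let p = s·a^-1 = 1.631. δp/p = √((1·δs/s)² + (-1·δa/a)²) = √(0.00810 + 0.000729) = 0.0940, so δp = 0.153.
Q = p − q + d: δQ = √(δp² + δq² + δd²) = √(0.0235 + 0.000120 + 0.00818) = 0.178

0.178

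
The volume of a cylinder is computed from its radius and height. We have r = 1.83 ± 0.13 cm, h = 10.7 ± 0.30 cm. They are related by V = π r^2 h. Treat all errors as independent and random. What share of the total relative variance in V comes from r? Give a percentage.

(δV/V)² = (2·δr/r)² + (1·δh/h)²
  r term: (2×0.0710)² = 0.0202
  h term: (1×0.0280)² = 0.000786
Total = 0.0210. Share from r = 0.0202/0.0210 = 0.963.

96.3%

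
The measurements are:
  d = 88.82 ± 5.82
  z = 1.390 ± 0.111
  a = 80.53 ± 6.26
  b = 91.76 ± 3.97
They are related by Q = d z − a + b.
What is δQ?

14.8

Let p = d·z = 123.5. δp/p = √((1·δd/d)² + (1·δz/z)²) = √(0.00429 + 0.00638) = 0.103, so δp = 12.8.
Q = p − a + b: δQ = √(δp² + δa² + δb²) = √(163 + 39.2 + 15.8) = 14.8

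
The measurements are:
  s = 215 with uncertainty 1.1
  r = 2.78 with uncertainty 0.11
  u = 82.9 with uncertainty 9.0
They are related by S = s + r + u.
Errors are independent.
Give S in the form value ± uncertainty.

301 ± 9.07

Each term contributes (cᵢ δxᵢ)² to (δS)²:
  (δs)² = 1.21;  (δr)² = 0.0121;  (δu)² = 81.0
δS = √(82.2) = 9.07
S = 301.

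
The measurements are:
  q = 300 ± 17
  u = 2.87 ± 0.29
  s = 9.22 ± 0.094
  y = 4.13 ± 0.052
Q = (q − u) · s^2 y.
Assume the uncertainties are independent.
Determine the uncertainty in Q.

Let w = q − u = 297. δw = √(δq² + δu²) = √(289 + 0.0841) = 17.0, so δw/w = 0.0572.
Q is then a monomial in w, s, y:
δQ/Q = √((δw/w)² + (2·δs/s)² + (1·δy/y)²) = √(0.00327 + 0.000416 + 0.000159) = 0.0620
Q = 1.04e+05, so δQ = 0.0620 × 1.04e+05 = 6470.

6470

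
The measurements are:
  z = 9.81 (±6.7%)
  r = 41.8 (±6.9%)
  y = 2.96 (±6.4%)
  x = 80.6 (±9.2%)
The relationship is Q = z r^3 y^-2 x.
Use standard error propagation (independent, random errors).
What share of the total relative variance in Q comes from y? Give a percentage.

22.7%

(δQ/Q)² = (1·δz/z)² + (3·δr/r)² + (-2·δy/y)² + (1·δx/x)²
  z term: (1×0.0670)² = 0.00449
  r term: (3×0.0690)² = 0.0428
  y term: (-2×0.0640)² = 0.0164
  x term: (1×0.0920)² = 0.00846
Total = 0.0722. Share from y = 0.0164/0.0722 = 0.227.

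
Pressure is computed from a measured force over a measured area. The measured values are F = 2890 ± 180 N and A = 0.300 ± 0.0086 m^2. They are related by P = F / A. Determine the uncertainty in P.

661 Pa

Since P is a product/quotient, work with relative uncertainties:
  (1·δF/F)² = (1×0.0623)² = 0.00388;  (-1·δA/A)² = (-1×0.0287)² = 0.000822
δP/P = √(0.00470) = 0.0686
P = 9630 Pa, so δP = 0.0686 × 9630 = 661 Pa.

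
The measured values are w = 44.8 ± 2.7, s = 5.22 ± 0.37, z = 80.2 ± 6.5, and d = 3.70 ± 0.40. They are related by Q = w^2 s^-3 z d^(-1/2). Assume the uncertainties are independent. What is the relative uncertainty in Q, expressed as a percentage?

26.3%

Each factor contributes (exponent × relative error)² to (δQ/Q)²:
  (2·δw/w)² = (2×0.0603)² = 0.0145;  (-3·δs/s)² = (-3×0.0709)² = 0.0452;  (1·δz/z)² = (1×0.0810)² = 0.00657;  (−½·δd/d)² = (-0.5×0.108)² = 0.00292
δQ/Q = √(0.0692) = 0.263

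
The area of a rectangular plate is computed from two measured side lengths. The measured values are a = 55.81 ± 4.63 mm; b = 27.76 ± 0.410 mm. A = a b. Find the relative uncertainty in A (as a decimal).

For a monomial A ∝ a, b, fractional errors add in quadrature:
  (1·δa/a)² = (1×0.0830)² = 0.00688;  (1·δb/b)² = (1×0.0148)² = 0.000218
δA/A = √(0.00710) = 0.0843

0.0843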